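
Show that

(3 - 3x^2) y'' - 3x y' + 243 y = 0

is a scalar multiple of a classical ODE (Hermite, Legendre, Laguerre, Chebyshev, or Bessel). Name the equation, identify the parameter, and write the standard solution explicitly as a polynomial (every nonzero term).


All three coefficients share the factor 3; dividing through by 3 gives  (1 - x^2) y'' - x y' + 81 y = 0.
This matches the Chebyshev equation (1 - x^2) y'' - x y' + n^2 y = 0 (note the -x y' term, not -2x y') with n^2 = 81, so n = 9; the polynomial solution is T_9(x).
With y = sum_k a_k x^k, matching x^k gives (k+2)(k+1) a_{k+2} = (k^2 - n^2) a_k = (k - 9)(k + 9) a_k. The right side vanishes at k = 9, so the series with the parity of 9 terminates at degree 9.
Standard normalization: leading coefficient of T_n is 2^(n-1), so a_9 = 2^8 = 256. Work downward with a_k = (k+1)(k+2) a_{k+2} / ((k - 9)(k + 9)):
  a_7 = (8)(9)(256) / ((7 - 9)(7 + 9)) = 18432/(-32) = -576
  a_5 = (6)(7)(-576) / ((5 - 9)(5 + 9)) = -24192/(-56) = 432
  a_3 = (4)(5)(432) / ((3 - 9)(3 + 9)) = 8640/(-72) = -120
  a_1 = (2)(3)(-120) / ((1 - 9)(1 + 9)) = -720/(-80) = 9
Hence T_9(x) = 256 x^9 - 576 x^7 + 432 x^5 - 120 x^3 + 9 x.

T_9(x); series = 256 x^9 - 576 x^7 + 432 x^5 - 120 x^3 + 9 x


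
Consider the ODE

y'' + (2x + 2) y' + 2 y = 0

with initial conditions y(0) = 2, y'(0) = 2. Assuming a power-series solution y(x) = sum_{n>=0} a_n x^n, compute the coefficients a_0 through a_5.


Ansatz: y(x) = sum_{n>=0} a_n x^n, so y'(x) = sum_{n>=1} n a_n x^(n-1) and y''(x) = sum_{n>=2} n(n-1) a_n x^(n-2).
Substitute into P(x) y'' + Q(x) y' + R(x) y = 0 with P(x) = 1, Q(x) = 2x + 2, R(x) = 2, and match powers of x.
Initial conditions: a_0 = 2, a_1 = 2.
Setting the coefficient of each power of x to zero and solving order by order (substituting the coefficients already found):
  x^0: 2 a_2 + 2 a_1 + 2 a_0 = 0  ->  2 a_2 = -2 a_1 - 2 a_0 = -8  ->  a_2 = -4
  x^1: 6 a_3 + 4 a_2 + 4 a_1 = 0  ->  6 a_3 = -4 a_2 - 4 a_1 = 8  ->  a_3 = 4/3
  x^2: 12 a_4 + 6 a_3 + 6 a_2 = 0  ->  12 a_4 = -6 a_3 - 6 a_2 = 16  ->  a_4 = 4/3
  x^3: 20 a_5 + 8 a_4 + 8 a_3 = 0  ->  20 a_5 = -8 a_4 - 8 a_3 = -64/3  ->  a_5 = -16/15
Truncated series: y(x) = 2 + 2 x - 4 x^2 + (4/3) x^3 + (4/3) x^4 - (16/15) x^5 + O(x^6).

a_0 = 2; a_1 = 2; a_2 = -4; a_3 = 4/3; a_4 = 4/3; a_5 = -16/15


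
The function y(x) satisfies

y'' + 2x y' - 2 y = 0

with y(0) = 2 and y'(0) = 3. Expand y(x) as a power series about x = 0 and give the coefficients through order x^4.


Ansatz: y(x) = sum_{n>=0} a_n x^n, so y'(x) = sum_{n>=1} n a_n x^(n-1) and y''(x) = sum_{n>=2} n(n-1) a_n x^(n-2).
Substitute into P(x) y'' + Q(x) y' + R(x) y = 0 with P(x) = 1, Q(x) = 2x, R(x) = -2, and match powers of x.
Initial conditions: a_0 = 2, a_1 = 3.
Setting the coefficient of each power of x to zero and solving order by order (substituting the coefficients already found):
  x^0: 2 a_2 - 2 a_0 = 0  ->  2 a_2 = 2 a_0 = 4  ->  a_2 = 2
  x^1: 6 a_3 = 0  ->  a_3 = 0
  x^2: 12 a_4 + 2 a_2 = 0  ->  12 a_4 = -2 a_2 = -4  ->  a_4 = -1/3
Truncated series: y(x) = 2 + 3 x + 2 x^2 - (1/3) x^4 + O(x^5).

a_0 = 2; a_1 = 3; a_2 = 2; a_3 = 0; a_4 = -1/3


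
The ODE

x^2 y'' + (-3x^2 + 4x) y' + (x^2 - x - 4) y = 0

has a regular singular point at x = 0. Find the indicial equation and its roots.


Divide by x^2 to reach normal form y'' + P_1(x) y' + P_2(x) y = 0 with P_1(x) = -3 + 4/x and P_2(x) = 1 - 1/x - 4/x^2.
x = 0 is a singular point because the y'-coefficient -3 + 4/x has a pole at x = 0 and the y-coefficient 1 - 1/x - 4/x^2 has a pole at x = 0.
It is a regular singular point because x P_1(x) = p(x) = 4 - 3x and x^2 P_2(x) = q(x) = x^2 - x - 4 are polynomials, hence analytic at x = 0.
p(0) = 4,  q(0) = -4.
Indicial equation: r(r-1) + p(0) r + q(0) = 0, i.e. r^2 + (p(0) - 1) r + q(0) = 0, i.e. r^2 + 3 r - 4 = 0.
Discriminant: (3)^2 - 4(-4) = 25, so r = (-3 ± 5)/2.
Solving: r_1 = 1, r_2 = -4.

indicial: r^2 + 3 r - 4 = 0; roots r_1 = 1, r_2 = -4


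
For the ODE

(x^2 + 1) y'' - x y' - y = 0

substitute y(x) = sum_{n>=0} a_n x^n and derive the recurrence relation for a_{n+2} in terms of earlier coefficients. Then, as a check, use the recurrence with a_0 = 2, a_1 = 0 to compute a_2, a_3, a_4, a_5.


Substitute y = sum_n a_n x^n.
(1 + 1 x^2) y'' contributes (n+2)(n+1) a_{n+2} + n(n-1) a_n at x^n.
-x y'(x) contributes -n a_n at x^n.
-y(x) contributes -1 a_n at x^n.
Matching x^n: (n+2)(n+1) a_{n+2} + (n(n-1) - n - 1) a_n = 0.
Thus a_{n+2} = (-n(n-1) + n + 1) / ((n+1)(n+2)) * a_n.

Check with a_0 = 2, a_1 = 0 (apply the recurrence for n = 0, 1, 2, 3): a_0 = 2, a_1 = 0, a_2 = 1, a_3 = 0, a_4 = 1/12, a_5 = 0.

a_(n+2) = (-n(n-1) + n + 1) / ((n+1)(n+2)) * a_n; check: a_0 = 2, a_1 = 0, a_2 = 1, a_3 = 0, a_4 = 1/12, a_5 = 0


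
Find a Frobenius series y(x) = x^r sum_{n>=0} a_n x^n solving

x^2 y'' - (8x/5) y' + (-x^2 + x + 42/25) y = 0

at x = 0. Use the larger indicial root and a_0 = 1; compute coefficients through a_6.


Write in Frobenius form y'' + (p(x)/x) y' + (q(x)/x^2) y = 0:
  p(x) = -8/5,  q(x) = -x^2 + x + 42/25.
Indicial equation: r(r-1) + (-8/5) r + (42/25) = 0 -> roots r_1 = 7/5, r_2 = 6/5.
Take r = r_1 = 7/5. Let y(x) = x^r sum_{n>=0} a_n x^n with a_0 = 1.
Substitute y = x^r sum a_n x^n and match x^{r+n}. The recurrence is
  D(n) a_n + 1 a_{n-1} - 1 a_{n-2} = 0,  where D(n) = (r+n)(r+n-1) + (-8/5)(r+n) + (42/25).
  a_n = [-1 a_{n-1} + 1 a_{n-2}] / D(n).
Since the indicial polynomial factors as (r - r_1)(r - r_2), D(n) = (r_1 + n - r_1)(r_1 + n - r_2) = n(n + 1/5).
Evaluating step by step (a_0 = 1):
  n = 1: D(1) = 1(1 + 1/5) = 6/5; numerator = -1(1) = -1; a_1 = (-1)/(6/5) = -5/6
  n = 2: D(2) = 2(2 + 1/5) = 22/5; numerator = -1(-5/6) + 1(1) = 11/6; a_2 = (11/6)/(22/5) = 5/12
  n = 3: D(3) = 3(3 + 1/5) = 48/5; numerator = -1(5/12) + 1(-5/6) = -5/4; a_3 = (-5/4)/(48/5) = -25/192
  n = 4: D(4) = 4(4 + 1/5) = 84/5; numerator = -1(-25/192) + 1(5/12) = 35/64; a_4 = (35/64)/(84/5) = 25/768
  n = 5: D(5) = 5(5 + 1/5) = 26; numerator = -1(25/768) + 1(-25/192) = -125/768; a_5 = (-125/768)/(26) = -125/19968
  n = 6: D(6) = 6(6 + 1/5) = 186/5; numerator = -1(-125/19968) + 1(25/768) = 775/19968; a_6 = (775/19968)/(186/5) = 125/119808

r = 7/5; a_0 = 1; a_1 = -5/6; a_2 = 5/12; a_3 = -25/192; a_4 = 25/768; a_5 = -125/19968; a_6 = 125/119808


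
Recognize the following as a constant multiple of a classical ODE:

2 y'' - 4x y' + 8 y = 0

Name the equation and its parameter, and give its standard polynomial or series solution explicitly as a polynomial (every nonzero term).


All three coefficients share the factor 2; dividing through by 2 gives  y'' - 2x y' + 4 y = 0.
This matches the Hermite equation y'' - 2x y' + 2n y = 0 with 2n = 4, so n = 2; the polynomial solution is H_2(x).
With y = sum_k a_k x^k, matching x^k gives (k+2)(k+1) a_{k+2} = 2(k - n) a_k = 2(k - 2) a_k. The right side vanishes at k = 2, so the series with the parity of 2 terminates at degree 2.
Standard normalization: leading coefficient of H_n is 2^n, so a_2 = 2^2 = 4. Work downward with a_k = (k+1)(k+2) a_{k+2} / (2(k - n)):
  a_0 = (1)(2)(4) / (2(0 - 2)) = 8/(-4) = -2
Hence H_2(x) = 4 x^2 - 2.

H_2(x); series = 4 x^2 - 2


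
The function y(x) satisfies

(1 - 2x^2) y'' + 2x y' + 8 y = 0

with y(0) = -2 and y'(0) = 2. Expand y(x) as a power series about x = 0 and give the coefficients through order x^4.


Ansatz: y(x) = sum_{n>=0} a_n x^n, so y'(x) = sum_{n>=1} n a_n x^(n-1) and y''(x) = sum_{n>=2} n(n-1) a_n x^(n-2).
Substitute into P(x) y'' + Q(x) y' + R(x) y = 0 with P(x) = 1 - 2x^2, Q(x) = 2x, R(x) = 8, and match powers of x.
Initial conditions: a_0 = -2, a_1 = 2.
Setting the coefficient of each power of x to zero and solving order by order (substituting the coefficients already found):
  x^0: 2 a_2 + 8 a_0 = 0  ->  2 a_2 = -8 a_0 = 16  ->  a_2 = 8
  x^1: 6 a_3 + 10 a_1 = 0  ->  6 a_3 = -10 a_1 = -20  ->  a_3 = -10/3
  x^2: 12 a_4 + 8 a_2 = 0  ->  12 a_4 = -8 a_2 = -64  ->  a_4 = -16/3
Truncated series: y(x) = -2 + 2 x + 8 x^2 - (10/3) x^3 - (16/3) x^4 + O(x^5).

a_0 = -2; a_1 = 2; a_2 = 8; a_3 = -10/3; a_4 = -16/3


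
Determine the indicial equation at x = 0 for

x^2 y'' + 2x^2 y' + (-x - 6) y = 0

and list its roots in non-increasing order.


Divide by x^2 to reach normal form y'' + P_1(x) y' + P_2(x) y = 0 with P_1(x) = 2 and P_2(x) = -1/x - 6/x^2.
x = 0 is a singular point because the y-coefficient -1/x - 6/x^2 has a pole at x = 0.
It is a regular singular point because x P_1(x) = p(x) = 2x and x^2 P_2(x) = q(x) = -x - 6 are polynomials, hence analytic at x = 0.
p(0) = 0,  q(0) = -6.
Indicial equation: r(r-1) + p(0) r + q(0) = 0, i.e. r^2 + (p(0) - 1) r + q(0) = 0, i.e. r^2 - 1 r - 6 = 0.
Discriminant: (-1)^2 - 4(-6) = 25, so r = (1 ± 5)/2.
Solving: r_1 = 3, r_2 = -2.

indicial: r^2 - 1 r - 6 = 0; roots r_1 = 3, r_2 = -2


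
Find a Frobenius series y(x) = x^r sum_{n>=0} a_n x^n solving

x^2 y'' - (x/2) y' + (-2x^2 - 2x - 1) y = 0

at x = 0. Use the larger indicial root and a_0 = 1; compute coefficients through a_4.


Write in Frobenius form y'' + (p(x)/x) y' + (q(x)/x^2) y = 0:
  p(x) = -1/2,  q(x) = -2x^2 - 2x - 1.
Indicial equation: r(r-1) + (-1/2) r + (-1) = 0 -> roots r_1 = 2, r_2 = -1/2.
Take r = r_1 = 2. Let y(x) = x^r sum_{n>=0} a_n x^n with a_0 = 1.
Substitute y = x^r sum a_n x^n and match x^{r+n}. The recurrence is
  D(n) a_n - 2 a_{n-1} - 2 a_{n-2} = 0,  where D(n) = (r+n)(r+n-1) + (-1/2)(r+n) + (-1).
  a_n = [2 a_{n-1} + 2 a_{n-2}] / D(n).
Since the indicial polynomial factors as (r - r_1)(r - r_2), D(n) = (r_1 + n - r_1)(r_1 + n - r_2) = n(n + 5/2).
Evaluating step by step (a_0 = 1):
  n = 1: D(1) = 1(1 + 5/2) = 7/2; numerator = 2(1) = 2; a_1 = (2)/(7/2) = 4/7
  n = 2: D(2) = 2(2 + 5/2) = 9; numerator = 2(4/7) + 2(1) = 22/7; a_2 = (22/7)/(9) = 22/63
  n = 3: D(3) = 3(3 + 5/2) = 33/2; numerator = 2(22/63) + 2(4/7) = 116/63; a_3 = (116/63)/(33/2) = 232/2079
  n = 4: D(4) = 4(4 + 5/2) = 26; numerator = 2(232/2079) + 2(22/63) = 1916/2079; a_4 = (1916/2079)/(26) = 958/27027

r = 2; a_0 = 1; a_1 = 4/7; a_2 = 22/63; a_3 = 232/2079; a_4 = 958/27027


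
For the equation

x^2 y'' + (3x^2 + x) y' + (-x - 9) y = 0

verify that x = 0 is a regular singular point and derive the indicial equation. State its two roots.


Divide by x^2 to reach normal form y'' + P_1(x) y' + P_2(x) y = 0 with P_1(x) = 3 + 1/x and P_2(x) = -1/x - 9/x^2.
x = 0 is a singular point because the y'-coefficient 3 + 1/x has a pole at x = 0 and the y-coefficient -1/x - 9/x^2 has a pole at x = 0.
It is a regular singular point because x P_1(x) = p(x) = 3x + 1 and x^2 P_2(x) = q(x) = -x - 9 are polynomials, hence analytic at x = 0.
p(0) = 1,  q(0) = -9.
Indicial equation: r(r-1) + p(0) r + q(0) = 0, i.e. r^2 + (p(0) - 1) r + q(0) = 0, i.e. r^2 - 9 = 0.
Discriminant: (0)^2 - 4(-9) = 36, so r = (0 ± 6)/2.
Solving: r_1 = 3, r_2 = -3.

indicial: r^2 - 9 = 0; roots r_1 = 3, r_2 = -3


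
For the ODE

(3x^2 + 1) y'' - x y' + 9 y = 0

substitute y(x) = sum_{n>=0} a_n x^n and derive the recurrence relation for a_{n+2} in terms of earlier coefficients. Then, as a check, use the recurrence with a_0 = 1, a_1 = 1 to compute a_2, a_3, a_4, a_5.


Substitute y = sum_n a_n x^n.
(1 + 3 x^2) y'' contributes (n+2)(n+1) a_{n+2} + 3 n(n-1) a_n at x^n.
-x y'(x) contributes -n a_n at x^n.
9 y(x) contributes 9 a_n at x^n.
Matching x^n: (n+2)(n+1) a_{n+2} + (3 n(n-1) - n + 9) a_n = 0.
Thus a_{n+2} = (-3 n(n-1) + n - 9) / ((n+1)(n+2)) * a_n.

Check with a_0 = 1, a_1 = 1 (apply the recurrence for n = 0, 1, 2, 3): a_0 = 1, a_1 = 1, a_2 = -9/2, a_3 = -4/3, a_4 = 39/8, a_5 = 8/5.

a_(n+2) = (-3 n(n-1) + n - 9) / ((n+1)(n+2)) * a_n; check: a_0 = 1, a_1 = 1, a_2 = -9/2, a_3 = -4/3, a_4 = 39/8, a_5 = 8/5


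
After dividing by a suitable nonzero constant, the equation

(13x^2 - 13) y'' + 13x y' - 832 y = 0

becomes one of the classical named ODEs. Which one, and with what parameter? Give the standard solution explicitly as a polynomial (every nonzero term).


All three coefficients share the factor -13; dividing through by -13 gives  (1 - x^2) y'' - x y' + 64 y = 0.
This matches the Chebyshev equation (1 - x^2) y'' - x y' + n^2 y = 0 (note the -x y' term, not -2x y') with n^2 = 64, so n = 8; the polynomial solution is T_8(x).
With y = sum_k a_k x^k, matching x^k gives (k+2)(k+1) a_{k+2} = (k^2 - n^2) a_k = (k - 8)(k + 8) a_k. The right side vanishes at k = 8, so the series with the parity of 8 terminates at degree 8.
Standard normalization: leading coefficient of T_n is 2^(n-1), so a_8 = 2^7 = 128. Work downward with a_k = (k+1)(k+2) a_{k+2} / ((k - 8)(k + 8)):
  a_6 = (7)(8)(128) / ((6 - 8)(6 + 8)) = 7168/(-28) = -256
  a_4 = (5)(6)(-256) / ((4 - 8)(4 + 8)) = -7680/(-48) = 160
  a_2 = (3)(4)(160) / ((2 - 8)(2 + 8)) = 1920/(-60) = -32
  a_0 = (1)(2)(-32) / ((0 - 8)(0 + 8)) = -64/(-64) = 1
Hence T_8(x) = 128 x^8 - 256 x^6 + 160 x^4 - 32 x^2 + 1.

T_8(x); series = 128 x^8 - 256 x^6 + 160 x^4 - 32 x^2 + 1


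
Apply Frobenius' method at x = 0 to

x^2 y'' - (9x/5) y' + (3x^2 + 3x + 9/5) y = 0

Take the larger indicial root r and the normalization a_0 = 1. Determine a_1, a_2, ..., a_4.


Write in Frobenius form y'' + (p(x)/x) y' + (q(x)/x^2) y = 0:
  p(x) = -9/5,  q(x) = 3x^2 + 3x + 9/5.
Indicial equation: r(r-1) + (-9/5) r + (9/5) = 0 -> roots r_1 = 9/5, r_2 = 1.
Take r = r_1 = 9/5. Let y(x) = x^r sum_{n>=0} a_n x^n with a_0 = 1.
Substitute y = x^r sum a_n x^n and match x^{r+n}. The recurrence is
  D(n) a_n + 3 a_{n-1} + 3 a_{n-2} = 0,  where D(n) = (r+n)(r+n-1) + (-9/5)(r+n) + (9/5).
  a_n = [-3 a_{n-1} - 3 a_{n-2}] / D(n).
Since the indicial polynomial factors as (r - r_1)(r - r_2), D(n) = (r_1 + n - r_1)(r_1 + n - r_2) = n(n + 4/5).
Evaluating step by step (a_0 = 1):
  n = 1: D(1) = 1(1 + 4/5) = 9/5; numerator = -3(1) = -3; a_1 = (-3)/(9/5) = -5/3
  n = 2: D(2) = 2(2 + 4/5) = 28/5; numerator = -3(-5/3) - 3(1) = 2; a_2 = (2)/(28/5) = 5/14
  n = 3: D(3) = 3(3 + 4/5) = 57/5; numerator = -3(5/14) - 3(-5/3) = 55/14; a_3 = (55/14)/(57/5) = 275/798
  n = 4: D(4) = 4(4 + 4/5) = 96/5; numerator = -3(275/798) - 3(5/14) = -40/19; a_4 = (-40/19)/(96/5) = -25/228

r = 9/5; a_0 = 1; a_1 = -5/3; a_2 = 5/14; a_3 = 275/798; a_4 = -25/228


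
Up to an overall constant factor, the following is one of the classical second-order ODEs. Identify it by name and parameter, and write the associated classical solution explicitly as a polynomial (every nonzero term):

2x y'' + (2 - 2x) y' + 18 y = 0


All three coefficients share the factor 2; dividing through by 2 gives  x y'' + (1 - x) y' + 9 y = 0.
This matches the Laguerre equation x y'' + (1 - x) y' + n y = 0 with n = 9; the polynomial solution is L_9(x).
With y = sum_k a_k x^k, matching x^k gives (k+1)k a_{k+1} + (k+1) a_{k+1} - k a_k + n a_k = 0, i.e. (k+1)^2 a_{k+1} = (k - n) a_k = (k - 9) a_k. The right side vanishes at k = 9, so the series terminates at degree 9.
Standard normalization L_n(0) = 1 gives a_0 = 1. Work upward with a_{k+1} = (k - 9) a_k / (k+1)^2:
  a_1 = (0 - 9)(1) / 1^2 = -9/1 = -9
  a_2 = (1 - 9)(-9) / 2^2 = 72/4 = 18
  a_3 = (2 - 9)(18) / 3^2 = -126/9 = -14
  a_4 = (3 - 9)(-14) / 4^2 = 84/16 = 21/4
  a_5 = (4 - 9)(21/4) / 5^2 = (-105/4)/25 = -21/20
  a_6 = (5 - 9)(-21/20) / 6^2 = (21/5)/36 = 7/60
  a_7 = (6 - 9)(7/60) / 7^2 = (-7/20)/49 = -1/140
  a_8 = (7 - 9)(-1/140) / 8^2 = (1/70)/64 = 1/4480
  a_9 = (8 - 9)(1/4480) / 9^2 = (-1/4480)/81 = -1/362880
Hence L_9(x) = -x^9/362880 + x^8/4480 - x^7/140 + 7 x^6/60 - 21 x^5/20 + 21 x^4/4 - 14 x^3 + 18 x^2 - 9 x + 1.

L_9(x); series = -x^9/362880 + x^8/4480 - x^7/140 + 7 x^6/60 - 21 x^5/20 + 21 x^4/4 - 14 x^3 + 18 x^2 - 9 x + 1


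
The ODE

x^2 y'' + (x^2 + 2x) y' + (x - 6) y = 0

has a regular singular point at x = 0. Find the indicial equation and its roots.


Divide by x^2 to reach normal form y'' + P_1(x) y' + P_2(x) y = 0 with P_1(x) = 1 + 2/x and P_2(x) = 1/x - 6/x^2.
x = 0 is a singular point because the y'-coefficient 1 + 2/x has a pole at x = 0 and the y-coefficient 1/x - 6/x^2 has a pole at x = 0.
It is a regular singular point because x P_1(x) = p(x) = x + 2 and x^2 P_2(x) = q(x) = x - 6 are polynomials, hence analytic at x = 0.
p(0) = 2,  q(0) = -6.
Indicial equation: r(r-1) + p(0) r + q(0) = 0, i.e. r^2 + (p(0) - 1) r + q(0) = 0, i.e. r^2 + 1 r - 6 = 0.
Discriminant: (1)^2 - 4(-6) = 25, so r = (-1 ± 5)/2.
Solving: r_1 = 2, r_2 = -3.

indicial: r^2 + 1 r - 6 = 0; roots r_1 = 2, r_2 = -3


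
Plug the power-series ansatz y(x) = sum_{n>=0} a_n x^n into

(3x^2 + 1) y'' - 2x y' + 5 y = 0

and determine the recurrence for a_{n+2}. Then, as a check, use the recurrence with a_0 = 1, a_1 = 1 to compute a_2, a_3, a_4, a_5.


Substitute y = sum_n a_n x^n.
(1 + 3 x^2) y'' contributes (n+2)(n+1) a_{n+2} + 3 n(n-1) a_n at x^n.
-2 x y'(x) contributes -2 n a_n at x^n.
5 y(x) contributes 5 a_n at x^n.
Matching x^n: (n+2)(n+1) a_{n+2} + (3 n(n-1) - 2 n + 5) a_n = 0.
Thus a_{n+2} = (-3 n(n-1) + 2 n - 5) / ((n+1)(n+2)) * a_n.

Check with a_0 = 1, a_1 = 1 (apply the recurrence for n = 0, 1, 2, 3): a_0 = 1, a_1 = 1, a_2 = -5/2, a_3 = -1/2, a_4 = 35/24, a_5 = 17/40.

a_(n+2) = (-3 n(n-1) + 2 n - 5) / ((n+1)(n+2)) * a_n; check: a_0 = 1, a_1 = 1, a_2 = -5/2, a_3 = -1/2, a_4 = 35/24, a_5 = 17/40


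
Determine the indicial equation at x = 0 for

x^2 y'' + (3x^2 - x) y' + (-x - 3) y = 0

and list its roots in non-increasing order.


Divide by x^2 to reach normal form y'' + P_1(x) y' + P_2(x) y = 0 with P_1(x) = 3 - 1/x and P_2(x) = -1/x - 3/x^2.
x = 0 is a singular point because the y'-coefficient 3 - 1/x has a pole at x = 0 and the y-coefficient -1/x - 3/x^2 has a pole at x = 0.
It is a regular singular point because x P_1(x) = p(x) = 3x - 1 and x^2 P_2(x) = q(x) = -x - 3 are polynomials, hence analytic at x = 0.
p(0) = -1,  q(0) = -3.
Indicial equation: r(r-1) + p(0) r + q(0) = 0, i.e. r^2 + (p(0) - 1) r + q(0) = 0, i.e. r^2 - 2 r - 3 = 0.
Discriminant: (-2)^2 - 4(-3) = 16, so r = (2 ± 4)/2.
Solving: r_1 = 3, r_2 = -1.

indicial: r^2 - 2 r - 3 = 0; roots r_1 = 3, r_2 = -1


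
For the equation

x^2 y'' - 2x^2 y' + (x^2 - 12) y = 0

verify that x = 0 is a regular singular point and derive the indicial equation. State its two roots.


Divide by x^2 to reach normal form y'' + P_1(x) y' + P_2(x) y = 0 with P_1(x) = -2 and P_2(x) = 1 - 12/x^2.
x = 0 is a singular point because the y-coefficient 1 - 12/x^2 has a pole at x = 0.
It is a regular singular point because x P_1(x) = p(x) = -2x and x^2 P_2(x) = q(x) = x^2 - 12 are polynomials, hence analytic at x = 0.
p(0) = 0,  q(0) = -12.
Indicial equation: r(r-1) + p(0) r + q(0) = 0, i.e. r^2 + (p(0) - 1) r + q(0) = 0, i.e. r^2 - 1 r - 12 = 0.
Discriminant: (-1)^2 - 4(-12) = 49, so r = (1 ± 7)/2.
Solving: r_1 = 4, r_2 = -3.

indicial: r^2 - 1 r - 12 = 0; roots r_1 = 4, r_2 = -3


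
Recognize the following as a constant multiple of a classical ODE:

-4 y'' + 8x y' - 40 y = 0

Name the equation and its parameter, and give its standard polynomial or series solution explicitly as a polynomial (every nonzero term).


All three coefficients share the factor -4; dividing through by -4 gives  y'' - 2x y' + 10 y = 0.
This matches the Hermite equation y'' - 2x y' + 2n y = 0 with 2n = 10, so n = 5; the polynomial solution is H_5(x).
With y = sum_k a_k x^k, matching x^k gives (k+2)(k+1) a_{k+2} = 2(k - n) a_k = 2(k - 5) a_k. The right side vanishes at k = 5, so the series with the parity of 5 terminates at degree 5.
Standard normalization: leading coefficient of H_n is 2^n, so a_5 = 2^5 = 32. Work downward with a_k = (k+1)(k+2) a_{k+2} / (2(k - n)):
  a_3 = (4)(5)(32) / (2(3 - 5)) = 640/(-4) = -160
  a_1 = (2)(3)(-160) / (2(1 - 5)) = -960/(-8) = 120
Hence H_5(x) = 32 x^5 - 160 x^3 + 120 x.

H_5(x); series = 32 x^5 - 160 x^3 + 120 x


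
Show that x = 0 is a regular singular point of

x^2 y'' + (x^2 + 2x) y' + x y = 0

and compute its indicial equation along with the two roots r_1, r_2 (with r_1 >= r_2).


Divide by x^2 to reach normal form y'' + P_1(x) y' + P_2(x) y = 0 with P_1(x) = 1 + 2/x and P_2(x) = 1/x.
x = 0 is a singular point because the y'-coefficient 1 + 2/x has a pole at x = 0 and the y-coefficient 1/x has a pole at x = 0.
It is a regular singular point because x P_1(x) = p(x) = x + 2 and x^2 P_2(x) = q(x) = x are polynomials, hence analytic at x = 0.
p(0) = 2,  q(0) = 0.
Indicial equation: r(r-1) + p(0) r + q(0) = 0, i.e. r^2 + (p(0) - 1) r + q(0) = 0, i.e. r^2 + 1 r = 0.
Discriminant: (1)^2 - 4(0) = 1, so r = (-1 ± 1)/2.
Solving: r_1 = 0, r_2 = -1.

indicial: r^2 + 1 r = 0; roots r_1 = 0, r_2 = -1


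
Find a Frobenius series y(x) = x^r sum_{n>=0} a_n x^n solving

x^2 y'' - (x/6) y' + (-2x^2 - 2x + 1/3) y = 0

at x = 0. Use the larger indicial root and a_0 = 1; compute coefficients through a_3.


Write in Frobenius form y'' + (p(x)/x) y' + (q(x)/x^2) y = 0:
  p(x) = -1/6,  q(x) = -2x^2 - 2x + 1/3.
Indicial equation: r(r-1) + (-1/6) r + (1/3) = 0 -> roots r_1 = 2/3, r_2 = 1/2.
Take r = r_1 = 2/3. Let y(x) = x^r sum_{n>=0} a_n x^n with a_0 = 1.
Substitute y = x^r sum a_n x^n and match x^{r+n}. The recurrence is
  D(n) a_n - 2 a_{n-1} - 2 a_{n-2} = 0,  where D(n) = (r+n)(r+n-1) + (-1/6)(r+n) + (1/3).
  a_n = [2 a_{n-1} + 2 a_{n-2}] / D(n).
Since the indicial polynomial factors as (r - r_1)(r - r_2), D(n) = (r_1 + n - r_1)(r_1 + n - r_2) = n(n + 1/6).
Evaluating step by step (a_0 = 1):
  n = 1: D(1) = 1(1 + 1/6) = 7/6; numerator = 2(1) = 2; a_1 = (2)/(7/6) = 12/7
  n = 2: D(2) = 2(2 + 1/6) = 13/3; numerator = 2(12/7) + 2(1) = 38/7; a_2 = (38/7)/(13/3) = 114/91
  n = 3: D(3) = 3(3 + 1/6) = 19/2; numerator = 2(114/91) + 2(12/7) = 540/91; a_3 = (540/91)/(19/2) = 1080/1729

r = 2/3; a_0 = 1; a_1 = 12/7; a_2 = 114/91; a_3 = 1080/1729


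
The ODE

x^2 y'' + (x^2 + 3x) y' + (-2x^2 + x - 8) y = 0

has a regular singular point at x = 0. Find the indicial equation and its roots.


Divide by x^2 to reach normal form y'' + P_1(x) y' + P_2(x) y = 0 with P_1(x) = 1 + 3/x and P_2(x) = -2 + 1/x - 8/x^2.
x = 0 is a singular point because the y'-coefficient 1 + 3/x has a pole at x = 0 and the y-coefficient -2 + 1/x - 8/x^2 has a pole at x = 0.
It is a regular singular point because x P_1(x) = p(x) = x + 3 and x^2 P_2(x) = q(x) = -2x^2 + x - 8 are polynomials, hence analytic at x = 0.
p(0) = 3,  q(0) = -8.
Indicial equation: r(r-1) + p(0) r + q(0) = 0, i.e. r^2 + (p(0) - 1) r + q(0) = 0, i.e. r^2 + 2 r - 8 = 0.
Discriminant: (2)^2 - 4(-8) = 36, so r = (-2 ± 6)/2.
Solving: r_1 = 2, r_2 = -4.

indicial: r^2 + 2 r - 8 = 0; roots r_1 = 2, r_2 = -4


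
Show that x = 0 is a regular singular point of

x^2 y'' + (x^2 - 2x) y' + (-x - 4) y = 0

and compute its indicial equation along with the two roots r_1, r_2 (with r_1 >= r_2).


Divide by x^2 to reach normal form y'' + P_1(x) y' + P_2(x) y = 0 with P_1(x) = 1 - 2/x and P_2(x) = -1/x - 4/x^2.
x = 0 is a singular point because the y'-coefficient 1 - 2/x has a pole at x = 0 and the y-coefficient -1/x - 4/x^2 has a pole at x = 0.
It is a regular singular point because x P_1(x) = p(x) = x - 2 and x^2 P_2(x) = q(x) = -x - 4 are polynomials, hence analytic at x = 0.
p(0) = -2,  q(0) = -4.
Indicial equation: r(r-1) + p(0) r + q(0) = 0, i.e. r^2 + (p(0) - 1) r + q(0) = 0, i.e. r^2 - 3 r - 4 = 0.
Discriminant: (-3)^2 - 4(-4) = 25, so r = (3 ± 5)/2.
Solving: r_1 = 4, r_2 = -1.

indicial: r^2 - 3 r - 4 = 0; roots r_1 = 4, r_2 = -1


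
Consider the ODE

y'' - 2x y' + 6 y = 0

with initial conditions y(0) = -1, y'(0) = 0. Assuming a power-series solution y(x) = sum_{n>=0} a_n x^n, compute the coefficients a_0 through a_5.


Ansatz: y(x) = sum_{n>=0} a_n x^n, so y'(x) = sum_{n>=1} n a_n x^(n-1) and y''(x) = sum_{n>=2} n(n-1) a_n x^(n-2).
Substitute into P(x) y'' + Q(x) y' + R(x) y = 0 with P(x) = 1, Q(x) = -2x, R(x) = 6, and match powers of x.
Initial conditions: a_0 = -1, a_1 = 0.
Setting the coefficient of each power of x to zero and solving order by order (substituting the coefficients already found):
  x^0: 2 a_2 + 6 a_0 = 0  ->  2 a_2 = -6 a_0 = 6  ->  a_2 = 3
  x^1: 6 a_3 + 4 a_1 = 0  ->  6 a_3 = -4 a_1 = 0  ->  a_3 = 0
  x^2: 12 a_4 + 2 a_2 = 0  ->  12 a_4 = -2 a_2 = -6  ->  a_4 = -1/2
  x^3: 20 a_5 = 0  ->  a_5 = 0
Truncated series: y(x) = -1 + 3 x^2 - (1/2) x^4 + O(x^6).

a_0 = -1; a_1 = 0; a_2 = 3; a_3 = 0; a_4 = -1/2; a_5 = 0


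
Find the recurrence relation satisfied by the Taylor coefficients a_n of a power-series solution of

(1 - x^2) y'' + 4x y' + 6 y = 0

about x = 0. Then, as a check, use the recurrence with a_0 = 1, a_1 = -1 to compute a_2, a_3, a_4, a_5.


Substitute y = sum_n a_n x^n.
(1 - 1 x^2) y'' contributes (n+2)(n+1) a_{n+2} - n(n-1) a_n at x^n.
4 x y'(x) contributes 4 n a_n at x^n.
6 y(x) contributes 6 a_n at x^n.
Matching x^n: (n+2)(n+1) a_{n+2} + (-n(n-1) + 4 n + 6) a_n = 0.
Thus a_{n+2} = (n(n-1) - 4 n - 6) / ((n+1)(n+2)) * a_n.

Check with a_0 = 1, a_1 = -1 (apply the recurrence for n = 0, 1, 2, 3): a_0 = 1, a_1 = -1, a_2 = -3, a_3 = 5/3, a_4 = 3, a_5 = -1.

a_(n+2) = (n(n-1) - 4 n - 6) / ((n+1)(n+2)) * a_n; check: a_0 = 1, a_1 = -1, a_2 = -3, a_3 = 5/3, a_4 = 3, a_5 = -1


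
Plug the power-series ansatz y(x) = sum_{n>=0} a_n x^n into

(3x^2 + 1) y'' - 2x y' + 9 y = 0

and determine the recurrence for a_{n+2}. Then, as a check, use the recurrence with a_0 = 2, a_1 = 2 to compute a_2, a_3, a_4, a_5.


Substitute y = sum_n a_n x^n.
(1 + 3 x^2) y'' contributes (n+2)(n+1) a_{n+2} + 3 n(n-1) a_n at x^n.
-2 x y'(x) contributes -2 n a_n at x^n.
9 y(x) contributes 9 a_n at x^n.
Matching x^n: (n+2)(n+1) a_{n+2} + (3 n(n-1) - 2 n + 9) a_n = 0.
Thus a_{n+2} = (-3 n(n-1) + 2 n - 9) / ((n+1)(n+2)) * a_n.

Check with a_0 = 2, a_1 = 2 (apply the recurrence for n = 0, 1, 2, 3): a_0 = 2, a_1 = 2, a_2 = -9, a_3 = -7/3, a_4 = 33/4, a_5 = 49/20.

a_(n+2) = (-3 n(n-1) + 2 n - 9) / ((n+1)(n+2)) * a_n; check: a_0 = 2, a_1 = 2, a_2 = -9, a_3 = -7/3, a_4 = 33/4, a_5 = 49/20


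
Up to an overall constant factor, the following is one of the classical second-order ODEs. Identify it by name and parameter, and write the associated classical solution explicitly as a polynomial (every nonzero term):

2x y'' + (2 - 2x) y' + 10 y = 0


All three coefficients share the factor 2; dividing through by 2 gives  x y'' + (1 - x) y' + 5 y = 0.
This matches the Laguerre equation x y'' + (1 - x) y' + n y = 0 with n = 5; the polynomial solution is L_5(x).
With y = sum_k a_k x^k, matching x^k gives (k+1)k a_{k+1} + (k+1) a_{k+1} - k a_k + n a_k = 0, i.e. (k+1)^2 a_{k+1} = (k - n) a_k = (k - 5) a_k. The right side vanishes at k = 5, so the series terminates at degree 5.
Standard normalization L_n(0) = 1 gives a_0 = 1. Work upward with a_{k+1} = (k - 5) a_k / (k+1)^2:
  a_1 = (0 - 5)(1) / 1^2 = -5/1 = -5
  a_2 = (1 - 5)(-5) / 2^2 = 20/4 = 5
  a_3 = (2 - 5)(5) / 3^2 = -15/9 = -5/3
  a_4 = (3 - 5)(-5/3) / 4^2 = (10/3)/16 = 5/24
  a_5 = (4 - 5)(5/24) / 5^2 = (-5/24)/25 = -1/120
Hence L_5(x) = -x^5/120 + 5 x^4/24 - 5 x^3/3 + 5 x^2 - 5 x + 1.

L_5(x); series = -x^5/120 + 5 x^4/24 - 5 x^3/3 + 5 x^2 - 5 x + 1


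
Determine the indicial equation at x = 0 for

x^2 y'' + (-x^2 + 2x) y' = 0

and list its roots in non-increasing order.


Divide by x^2 to reach normal form y'' + P_1(x) y' + P_2(x) y = 0 with P_1(x) = -1 + 2/x and P_2(x) = 0.
x = 0 is a singular point because the y'-coefficient -1 + 2/x has a pole at x = 0.
It is a regular singular point because x P_1(x) = p(x) = 2 - x and x^2 P_2(x) = q(x) = 0 are polynomials, hence analytic at x = 0.
p(0) = 2,  q(0) = 0.
Indicial equation: r(r-1) + p(0) r + q(0) = 0, i.e. r^2 + (p(0) - 1) r + q(0) = 0, i.e. r^2 + 1 r = 0.
Discriminant: (1)^2 - 4(0) = 1, so r = (-1 ± 1)/2.
Solving: r_1 = 0, r_2 = -1.

indicial: r^2 + 1 r = 0; roots r_1 = 0, r_2 = -1


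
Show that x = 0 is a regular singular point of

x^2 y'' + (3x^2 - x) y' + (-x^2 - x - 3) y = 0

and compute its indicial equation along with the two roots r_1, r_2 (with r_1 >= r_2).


Divide by x^2 to reach normal form y'' + P_1(x) y' + P_2(x) y = 0 with P_1(x) = 3 - 1/x and P_2(x) = -1 - 1/x - 3/x^2.
x = 0 is a singular point because the y'-coefficient 3 - 1/x has a pole at x = 0 and the y-coefficient -1 - 1/x - 3/x^2 has a pole at x = 0.
It is a regular singular point because x P_1(x) = p(x) = 3x - 1 and x^2 P_2(x) = q(x) = -x^2 - x - 3 are polynomials, hence analytic at x = 0.
p(0) = -1,  q(0) = -3.
Indicial equation: r(r-1) + p(0) r + q(0) = 0, i.e. r^2 + (p(0) - 1) r + q(0) = 0, i.e. r^2 - 2 r - 3 = 0.
Discriminant: (-2)^2 - 4(-3) = 16, so r = (2 ± 4)/2.
Solving: r_1 = 3, r_2 = -1.

indicial: r^2 - 2 r - 3 = 0; roots r_1 = 3, r_2 = -1


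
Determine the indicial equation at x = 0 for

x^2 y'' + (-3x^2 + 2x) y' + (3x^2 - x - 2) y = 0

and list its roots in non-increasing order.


Divide by x^2 to reach normal form y'' + P_1(x) y' + P_2(x) y = 0 with P_1(x) = -3 + 2/x and P_2(x) = 3 - 1/x - 2/x^2.
x = 0 is a singular point because the y'-coefficient -3 + 2/x has a pole at x = 0 and the y-coefficient 3 - 1/x - 2/x^2 has a pole at x = 0.
It is a regular singular point because x P_1(x) = p(x) = 2 - 3x and x^2 P_2(x) = q(x) = 3x^2 - x - 2 are polynomials, hence analytic at x = 0.
p(0) = 2,  q(0) = -2.
Indicial equation: r(r-1) + p(0) r + q(0) = 0, i.e. r^2 + (p(0) - 1) r + q(0) = 0, i.e. r^2 + 1 r - 2 = 0.
Discriminant: (1)^2 - 4(-2) = 9, so r = (-1 ± 3)/2.
Solving: r_1 = 1, r_2 = -2.

indicial: r^2 + 1 r - 2 = 0; roots r_1 = 1, r_2 = -2


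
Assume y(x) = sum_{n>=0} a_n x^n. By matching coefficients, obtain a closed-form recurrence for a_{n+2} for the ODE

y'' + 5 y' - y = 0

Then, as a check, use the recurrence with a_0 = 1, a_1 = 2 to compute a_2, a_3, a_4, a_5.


Substitute y = sum_n a_n x^n.
y''(x) has coefficient (n+2)(n+1) a_{n+2} at x^n;
5 y'(x) has coefficient 5 (n+1) a_{n+1} at x^n;
-y(x) has coefficient -1 a_n at x^n.
Matching x^n: (n+2)(n+1) a_{n+2} + 5 (n+1) a_{n+1} - 1 a_n = 0.
Thus a_{n+2} = [-5 (n+1) a_{n+1} + 1 a_n] / ((n+1)(n+2)).

Check with a_0 = 1, a_1 = 2 (apply the recurrence for n = 0, 1, 2, 3): a_0 = 1, a_1 = 2, a_2 = -9/2, a_3 = 47/6, a_4 = -61/6, a_5 = 1267/120.

a_(n+2) = [-5 (n+1) a_(n+1) + 1 a_n] / ((n+1)(n+2)); check: a_0 = 1, a_1 = 2, a_2 = -9/2, a_3 = 47/6, a_4 = -61/6, a_5 = 1267/120


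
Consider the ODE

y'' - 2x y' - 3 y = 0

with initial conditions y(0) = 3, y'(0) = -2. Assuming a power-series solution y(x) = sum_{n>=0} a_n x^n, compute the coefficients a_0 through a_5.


Ansatz: y(x) = sum_{n>=0} a_n x^n, so y'(x) = sum_{n>=1} n a_n x^(n-1) and y''(x) = sum_{n>=2} n(n-1) a_n x^(n-2).
Substitute into P(x) y'' + Q(x) y' + R(x) y = 0 with P(x) = 1, Q(x) = -2x, R(x) = -3, and match powers of x.
Initial conditions: a_0 = 3, a_1 = -2.
Setting the coefficient of each power of x to zero and solving order by order (substituting the coefficients already found):
  x^0: 2 a_2 - 3 a_0 = 0  ->  2 a_2 = 3 a_0 = 9  ->  a_2 = 9/2
  x^1: 6 a_3 - 5 a_1 = 0  ->  6 a_3 = 5 a_1 = -10  ->  a_3 = -5/3
  x^2: 12 a_4 - 7 a_2 = 0  ->  12 a_4 = 7 a_2 = 63/2  ->  a_4 = 21/8
  x^3: 20 a_5 - 9 a_3 = 0  ->  20 a_5 = 9 a_3 = -15  ->  a_5 = -3/4
Truncated series: y(x) = 3 - 2 x + (9/2) x^2 - (5/3) x^3 + (21/8) x^4 - (3/4) x^5 + O(x^6).

a_0 = 3; a_1 = -2; a_2 = 9/2; a_3 = -5/3; a_4 = 21/8; a_5 = -3/4


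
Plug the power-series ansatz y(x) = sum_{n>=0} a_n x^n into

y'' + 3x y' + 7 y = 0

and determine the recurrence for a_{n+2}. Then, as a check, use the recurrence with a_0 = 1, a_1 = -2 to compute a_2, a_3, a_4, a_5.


Substitute y = sum_n a_n x^n.
y''(x) has coefficient (n+2)(n+1) a_{n+2} at x^n;
3 x y'(x) has coefficient 3 n a_n at x^n (shift);
7 y(x) has coefficient 7 a_n at x^n.
Matching x^n: (n+2)(n+1) a_{n+2} + (3n + 7) a_n = 0.
Thus a_{n+2} = (-3n - 7) / ((n+1)(n+2)) * a_n.

Check with a_0 = 1, a_1 = -2 (apply the recurrence for n = 0, 1, 2, 3): a_0 = 1, a_1 = -2, a_2 = -7/2, a_3 = 10/3, a_4 = 91/24, a_5 = -8/3.

a_(n+2) = (-3n - 7) / ((n+1)(n+2)) * a_n; check: a_0 = 1, a_1 = -2, a_2 = -7/2, a_3 = 10/3, a_4 = 91/24, a_5 = -8/3


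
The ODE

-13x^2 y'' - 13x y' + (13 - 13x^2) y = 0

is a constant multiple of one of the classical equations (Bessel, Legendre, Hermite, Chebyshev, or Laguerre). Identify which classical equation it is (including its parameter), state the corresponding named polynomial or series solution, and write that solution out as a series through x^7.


All three coefficients share the factor -13; dividing through by -13 gives  x^2 y'' + x y' + (x^2 - 1) y = 0.
This matches the Bessel equation x^2 y'' + x y' + (x^2 - nu^2) y = 0 with nu^2 = 1, so nu = 1; the solution bounded at x = 0 is J_1(x).
Frobenius at x = 0: indicial roots ±nu; for r = nu the recurrence k(k + 2nu) c_k = -c_{k-2} gives the standard series J_nu(x) = sum_{k>=0} (-1)^k / (k! (k+nu)!) (x/2)^(2k+nu). Evaluate the first 4 terms:
  k = 0: (-1)^0 / (0! * 1! * 2^1) x^1 = 1/(1*1*2) x^1 = (1/2) x^1
  k = 1: (-1)^1 / (1! * 2! * 2^3) x^3 = -1/(1*2*8) x^3 = (-1/16) x^3
  k = 2: (-1)^2 / (2! * 3! * 2^5) x^5 = 1/(2*6*32) x^5 = (1/384) x^5
  k = 3: (-1)^3 / (3! * 4! * 2^7) x^7 = -1/(6*24*128) x^7 = (-1/18432) x^7
Hence J_1(x) = -x^7/18432 + x^5/384 - x^3/16 + x/2 + ....

J_1(x); series = -x^7/18432 + x^5/384 - x^3/16 + x/2


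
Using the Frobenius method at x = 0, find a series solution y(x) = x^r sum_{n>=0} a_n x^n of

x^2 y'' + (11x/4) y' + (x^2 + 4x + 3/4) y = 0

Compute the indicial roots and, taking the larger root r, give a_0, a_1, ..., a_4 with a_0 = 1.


Write in Frobenius form y'' + (p(x)/x) y' + (q(x)/x^2) y = 0:
  p(x) = 11/4,  q(x) = x^2 + 4x + 3/4.
Indicial equation: r(r-1) + (11/4) r + (3/4) = 0 -> roots r_1 = -3/4, r_2 = -1.
Take r = r_1 = -3/4. Let y(x) = x^r sum_{n>=0} a_n x^n with a_0 = 1.
Substitute y = x^r sum a_n x^n and match x^{r+n}. The recurrence is
  D(n) a_n + 4 a_{n-1} + 1 a_{n-2} = 0,  where D(n) = (r+n)(r+n-1) + (11/4)(r+n) + (3/4).
  a_n = [-4 a_{n-1} - 1 a_{n-2}] / D(n).
Since the indicial polynomial factors as (r - r_1)(r - r_2), D(n) = (r_1 + n - r_1)(r_1 + n - r_2) = n(n + 1/4).
Evaluating step by step (a_0 = 1):
  n = 1: D(1) = 1(1 + 1/4) = 5/4; numerator = -4(1) = -4; a_1 = (-4)/(5/4) = -16/5
  n = 2: D(2) = 2(2 + 1/4) = 9/2; numerator = -4(-16/5) - 1(1) = 59/5; a_2 = (59/5)/(9/2) = 118/45
  n = 3: D(3) = 3(3 + 1/4) = 39/4; numerator = -4(118/45) - 1(-16/5) = -328/45; a_3 = (-328/45)/(39/4) = -1312/1755
  n = 4: D(4) = 4(4 + 1/4) = 17; numerator = -4(-1312/1755) - 1(118/45) = 646/1755; a_4 = (646/1755)/(17) = 38/1755

r = -3/4; a_0 = 1; a_1 = -16/5; a_2 = 118/45; a_3 = -1312/1755; a_4 = 38/1755


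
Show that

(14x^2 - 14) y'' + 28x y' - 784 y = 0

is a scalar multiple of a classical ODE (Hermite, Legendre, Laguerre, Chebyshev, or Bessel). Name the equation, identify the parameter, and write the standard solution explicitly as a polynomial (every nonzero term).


All three coefficients share the factor -14; dividing through by -14 gives  (1 - x^2) y'' - 2x y' + 56 y = 0.
This matches the Legendre equation (1 - x^2) y'' - 2x y' + n(n+1) y = 0 (note the -2x y' term) with n(n+1) = 56, so n = 7; the polynomial solution is P_7(x).
With y = sum_k a_k x^k, matching x^k gives (k+2)(k+1) a_{k+2} = [k(k+1) - n(n+1)] a_k = (k - 7)(k + 8) a_k. The right side vanishes at k = 7, so the series with the parity of 7 terminates at degree 7.
Standard normalization (P_n(1) = 1): leading coefficient (2n)!/(2^n (n!)^2) = 87178291200/(128*25401600) = 429/16, so a_7 = 429/16. Work downward with a_k = (k+1)(k+2) a_{k+2} / ((k - 7)(k + 8)):
  a_5 = (6)(7)(429/16) / ((5 - 7)(5 + 8)) = (9009/8)/(-26) = -693/16
  a_3 = (4)(5)(-693/16) / ((3 - 7)(3 + 8)) = (-3465/4)/(-44) = 315/16
  a_1 = (2)(3)(315/16) / ((1 - 7)(1 + 8)) = (945/8)/(-54) = -35/16
Hence P_7(x) = 429 x^7/16 - 693 x^5/16 + 315 x^3/16 - 35 x/16.

P_7(x); series = 429 x^7/16 - 693 x^5/16 + 315 x^3/16 - 35 x/16


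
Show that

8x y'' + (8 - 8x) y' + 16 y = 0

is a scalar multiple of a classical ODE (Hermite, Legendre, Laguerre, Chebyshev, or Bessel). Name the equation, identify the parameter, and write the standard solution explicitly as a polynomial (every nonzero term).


All three coefficients share the factor 8; dividing through by 8 gives  x y'' + (1 - x) y' + 2 y = 0.
This matches the Laguerre equation x y'' + (1 - x) y' + n y = 0 with n = 2; the polynomial solution is L_2(x).
With y = sum_k a_k x^k, matching x^k gives (k+1)k a_{k+1} + (k+1) a_{k+1} - k a_k + n a_k = 0, i.e. (k+1)^2 a_{k+1} = (k - n) a_k = (k - 2) a_k. The right side vanishes at k = 2, so the series terminates at degree 2.
Standard normalization L_n(0) = 1 gives a_0 = 1. Work upward with a_{k+1} = (k - 2) a_k / (k+1)^2:
  a_1 = (0 - 2)(1) / 1^2 = -2/1 = -2
  a_2 = (1 - 2)(-2) / 2^2 = 2/4 = 1/2
Hence L_2(x) = x^2/2 - 2 x + 1.

L_2(x); series = x^2/2 - 2 x + 1


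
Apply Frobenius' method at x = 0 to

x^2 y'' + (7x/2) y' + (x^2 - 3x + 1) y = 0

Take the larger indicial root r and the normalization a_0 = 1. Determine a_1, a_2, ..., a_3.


Write in Frobenius form y'' + (p(x)/x) y' + (q(x)/x^2) y = 0:
  p(x) = 7/2,  q(x) = x^2 - 3x + 1.
Indicial equation: r(r-1) + (7/2) r + (1) = 0 -> roots r_1 = -1/2, r_2 = -2.
Take r = r_1 = -1/2. Let y(x) = x^r sum_{n>=0} a_n x^n with a_0 = 1.
Substitute y = x^r sum a_n x^n and match x^{r+n}. The recurrence is
  D(n) a_n - 3 a_{n-1} + 1 a_{n-2} = 0,  where D(n) = (r+n)(r+n-1) + (7/2)(r+n) + (1).
  a_n = [3 a_{n-1} - 1 a_{n-2}] / D(n).
Since the indicial polynomial factors as (r - r_1)(r - r_2), D(n) = (r_1 + n - r_1)(r_1 + n - r_2) = n(n + 3/2).
Evaluating step by step (a_0 = 1):
  n = 1: D(1) = 1(1 + 3/2) = 5/2; numerator = 3(1) = 3; a_1 = (3)/(5/2) = 6/5
  n = 2: D(2) = 2(2 + 3/2) = 7; numerator = 3(6/5) - 1(1) = 13/5; a_2 = (13/5)/(7) = 13/35
  n = 3: D(3) = 3(3 + 3/2) = 27/2; numerator = 3(13/35) - 1(6/5) = -3/35; a_3 = (-3/35)/(27/2) = -2/315

r = -1/2; a_0 = 1; a_1 = 6/5; a_2 = 13/35; a_3 = -2/315


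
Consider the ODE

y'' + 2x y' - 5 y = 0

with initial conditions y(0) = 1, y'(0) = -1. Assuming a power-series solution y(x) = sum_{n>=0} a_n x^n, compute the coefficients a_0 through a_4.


Ansatz: y(x) = sum_{n>=0} a_n x^n, so y'(x) = sum_{n>=1} n a_n x^(n-1) and y''(x) = sum_{n>=2} n(n-1) a_n x^(n-2).
Substitute into P(x) y'' + Q(x) y' + R(x) y = 0 with P(x) = 1, Q(x) = 2x, R(x) = -5, and match powers of x.
Initial conditions: a_0 = 1, a_1 = -1.
Setting the coefficient of each power of x to zero and solving order by order (substituting the coefficients already found):
  x^0: 2 a_2 - 5 a_0 = 0  ->  2 a_2 = 5 a_0 = 5  ->  a_2 = 5/2
  x^1: 6 a_3 - 3 a_1 = 0  ->  6 a_3 = 3 a_1 = -3  ->  a_3 = -1/2
  x^2: 12 a_4 - a_2 = 0  ->  12 a_4 = a_2 = 5/2  ->  a_4 = 5/24
Truncated series: y(x) = 1 - x + (5/2) x^2 - (1/2) x^3 + (5/24) x^4 + O(x^5).

a_0 = 1; a_1 = -1; a_2 = 5/2; a_3 = -1/2; a_4 = 5/24


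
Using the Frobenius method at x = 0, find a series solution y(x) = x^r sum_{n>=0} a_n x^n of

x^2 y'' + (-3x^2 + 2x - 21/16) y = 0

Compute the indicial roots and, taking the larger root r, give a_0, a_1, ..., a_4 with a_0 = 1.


Write in Frobenius form y'' + (p(x)/x) y' + (q(x)/x^2) y = 0:
  p(x) = 0,  q(x) = -3x^2 + 2x - 21/16.
Indicial equation: r(r-1) + (0) r + (-21/16) = 0 -> roots r_1 = 7/4, r_2 = -3/4.
Take r = r_1 = 7/4. Let y(x) = x^r sum_{n>=0} a_n x^n with a_0 = 1.
Substitute y = x^r sum a_n x^n and match x^{r+n}. The recurrence is
  D(n) a_n + 2 a_{n-1} - 3 a_{n-2} = 0,  where D(n) = (r+n)(r+n-1) + (0)(r+n) + (-21/16).
  a_n = [-2 a_{n-1} + 3 a_{n-2}] / D(n).
Since the indicial polynomial factors as (r - r_1)(r - r_2), D(n) = (r_1 + n - r_1)(r_1 + n - r_2) = n(n + 5/2).
Evaluating step by step (a_0 = 1):
  n = 1: D(1) = 1(1 + 5/2) = 7/2; numerator = -2(1) = -2; a_1 = (-2)/(7/2) = -4/7
  n = 2: D(2) = 2(2 + 5/2) = 9; numerator = -2(-4/7) + 3(1) = 29/7; a_2 = (29/7)/(9) = 29/63
  n = 3: D(3) = 3(3 + 5/2) = 33/2; numerator = -2(29/63) + 3(-4/7) = -166/63; a_3 = (-166/63)/(33/2) = -332/2079
  n = 4: D(4) = 4(4 + 5/2) = 26; numerator = -2(-332/2079) + 3(29/63) = 505/297; a_4 = (505/297)/(26) = 505/7722

r = 7/4; a_0 = 1; a_1 = -4/7; a_2 = 29/63; a_3 = -332/2079; a_4 = 505/7722


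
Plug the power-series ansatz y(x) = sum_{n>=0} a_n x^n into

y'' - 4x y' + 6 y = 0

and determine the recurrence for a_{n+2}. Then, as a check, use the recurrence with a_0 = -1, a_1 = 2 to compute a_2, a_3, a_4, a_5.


Substitute y = sum_n a_n x^n.
y''(x) has coefficient (n+2)(n+1) a_{n+2} at x^n;
-4 x y'(x) has coefficient -4 n a_n at x^n (shift);
6 y(x) has coefficient 6 a_n at x^n.
Matching x^n: (n+2)(n+1) a_{n+2} + (-4n + 6) a_n = 0.
Thus a_{n+2} = (4n - 6) / ((n+1)(n+2)) * a_n.

Check with a_0 = -1, a_1 = 2 (apply the recurrence for n = 0, 1, 2, 3): a_0 = -1, a_1 = 2, a_2 = 3, a_3 = -2/3, a_4 = 1/2, a_5 = -1/5.

a_(n+2) = (4n - 6) / ((n+1)(n+2)) * a_n; check: a_0 = -1, a_1 = 2, a_2 = 3, a_3 = -2/3, a_4 = 1/2, a_5 = -1/5
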